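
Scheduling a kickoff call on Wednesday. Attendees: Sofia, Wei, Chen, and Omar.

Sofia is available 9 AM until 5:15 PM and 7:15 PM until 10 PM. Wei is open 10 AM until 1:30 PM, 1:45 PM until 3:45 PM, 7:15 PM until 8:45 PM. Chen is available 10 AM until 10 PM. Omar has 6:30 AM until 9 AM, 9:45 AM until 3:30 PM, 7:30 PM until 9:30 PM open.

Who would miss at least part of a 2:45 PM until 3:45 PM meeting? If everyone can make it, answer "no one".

Omar

Sofia: free for 14:45-15:45. Wei: free for 14:45-15:45. Chen: free for 14:45-15:45. Omar: not fully free for 14:45-15:45.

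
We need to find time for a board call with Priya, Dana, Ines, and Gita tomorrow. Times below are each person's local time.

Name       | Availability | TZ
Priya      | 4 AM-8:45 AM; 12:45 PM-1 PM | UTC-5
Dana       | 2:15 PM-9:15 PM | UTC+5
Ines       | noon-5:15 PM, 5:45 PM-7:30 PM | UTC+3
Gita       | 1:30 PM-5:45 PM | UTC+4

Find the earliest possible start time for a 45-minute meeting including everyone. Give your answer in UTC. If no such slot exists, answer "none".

Priya in UTC: 09:00-13:45, 17:45-18:00 (add 5h to convert from UTC-5).
Dana in UTC: 09:15-16:15 (subtract 5h to convert from UTC+5).
Ines in UTC: 09:00-14:15, 14:45-16:30 (subtract 3h to convert from UTC+3).
Gita in UTC: 09:30-13:45 (subtract 4h to convert from UTC+4).
Priya ∩ Dana: 09:15-13:45.
Priya ∩ Dana ∩ Ines: 09:15-13:45.
Priya ∩ Dana ∩ Ines ∩ Gita: 09:30-13:45.
The first common window of at least 45 minutes is 09:30-13:45, so the earliest start is 09:30.

09:30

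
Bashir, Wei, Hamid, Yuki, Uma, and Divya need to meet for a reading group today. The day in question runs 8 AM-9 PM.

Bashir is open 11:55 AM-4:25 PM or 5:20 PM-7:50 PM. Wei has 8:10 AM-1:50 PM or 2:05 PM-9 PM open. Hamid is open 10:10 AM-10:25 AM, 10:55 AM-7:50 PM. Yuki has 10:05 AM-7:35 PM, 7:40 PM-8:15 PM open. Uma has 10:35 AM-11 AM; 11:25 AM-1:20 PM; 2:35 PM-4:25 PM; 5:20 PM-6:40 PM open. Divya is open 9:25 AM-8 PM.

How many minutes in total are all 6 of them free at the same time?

275

Bashir ∩ Wei: 11:55-13:50, 14:05-16:25, 17:20-19:50.
Bashir ∩ Wei ∩ Hamid: 11:55-13:50, 14:05-16:25, 17:20-19:50.
Bashir ∩ Wei ∩ Hamid ∩ Yuki: 11:55-13:50, 14:05-16:25, 17:20-19:35, 19:40-19:50.
Bashir ∩ Wei ∩ Hamid ∩ Yuki ∩ Uma: 11:55-13:20, 14:35-16:25, 17:20-18:40.
Bashir ∩ Wei ∩ Hamid ∩ Yuki ∩ Uma ∩ Divya: 11:55-13:20, 14:35-16:25, 17:20-18:40.
Those are the intersection windows.
Summing the common windows: 85 + 110 + 80 = 275 minutes.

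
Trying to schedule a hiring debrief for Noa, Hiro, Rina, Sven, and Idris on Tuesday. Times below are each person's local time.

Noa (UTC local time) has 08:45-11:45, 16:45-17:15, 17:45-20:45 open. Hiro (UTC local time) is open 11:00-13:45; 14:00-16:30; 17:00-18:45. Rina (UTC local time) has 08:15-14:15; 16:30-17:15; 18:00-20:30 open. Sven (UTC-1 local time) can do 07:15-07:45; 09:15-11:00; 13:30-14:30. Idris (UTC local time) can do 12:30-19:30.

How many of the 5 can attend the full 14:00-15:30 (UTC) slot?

Noa in UTC: 08:45-11:45, 16:45-17:15, 17:45-20:45.
Hiro in UTC: 11:00-13:45, 14:00-16:30, 17:00-18:45.
Rina in UTC: 08:15-14:15, 16:30-17:15, 18:00-20:30.
Sven in UTC: 08:15-08:45, 10:15-12:00, 14:30-15:30 (add 1h to convert from UTC-1).
Idris in UTC: 12:30-19:30.
Hiro and Idris can make the full 14:00-15:30 slot — that's 2.

2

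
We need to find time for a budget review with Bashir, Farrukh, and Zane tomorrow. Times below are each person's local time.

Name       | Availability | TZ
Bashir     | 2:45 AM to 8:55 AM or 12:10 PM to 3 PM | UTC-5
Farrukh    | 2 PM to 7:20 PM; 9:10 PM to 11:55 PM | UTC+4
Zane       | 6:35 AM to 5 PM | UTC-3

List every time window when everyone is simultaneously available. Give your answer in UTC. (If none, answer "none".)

Bashir in UTC: 07:45-13:55, 17:10-20:00 (add 5h to convert from UTC-5).
Farrukh in UTC: 10:00-15:20, 17:10-19:55 (subtract 4h to convert from UTC+4).
Zane in UTC: 09:35-20:00 (add 3h to convert from UTC-3).
Bashir ∩ Farrukh: 10:00-13:55, 17:10-19:55.
Bashir ∩ Farrukh ∩ Zane: 10:00-13:55, 17:10-19:55.

10:00-13:55, 17:10-19:55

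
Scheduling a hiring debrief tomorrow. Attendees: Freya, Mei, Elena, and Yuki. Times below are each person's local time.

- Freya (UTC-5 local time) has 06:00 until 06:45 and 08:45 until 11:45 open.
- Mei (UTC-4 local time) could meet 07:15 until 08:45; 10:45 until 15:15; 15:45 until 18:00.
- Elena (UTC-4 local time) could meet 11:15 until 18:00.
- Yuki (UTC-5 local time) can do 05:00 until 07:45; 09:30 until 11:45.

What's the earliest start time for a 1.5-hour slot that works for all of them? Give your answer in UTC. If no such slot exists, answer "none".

15:15

Freya in UTC: 11:00-11:45, 13:45-16:45 (add 5h to convert from UTC-5).
Mei in UTC: 11:15-12:45, 14:45-19:15, 19:45-22:00 (add 4h to convert from UTC-4).
Elena in UTC: 15:15-22:00 (add 4h to convert from UTC-4).
Yuki in UTC: 10:00-12:45, 14:30-16:45 (add 5h to convert from UTC-5).
Freya ∩ Mei: 11:15-11:45, 14:45-16:45.
Freya ∩ Mei ∩ Elena: 15:15-16:45.
Freya ∩ Mei ∩ Elena ∩ Yuki: 15:15-16:45.
Those are the intersection windows.
The first common window of at least 90 minutes is 15:15-16:45, so the earliest start is 15:15.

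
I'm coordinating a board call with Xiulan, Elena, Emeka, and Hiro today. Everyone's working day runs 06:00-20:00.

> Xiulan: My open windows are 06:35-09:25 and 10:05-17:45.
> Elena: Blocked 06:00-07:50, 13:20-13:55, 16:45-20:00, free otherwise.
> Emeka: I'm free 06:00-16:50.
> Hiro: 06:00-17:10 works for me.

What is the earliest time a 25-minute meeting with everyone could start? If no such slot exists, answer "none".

Xiulan free: 06:35-09:25, 10:05-17:45.
Elena free: 07:50-13:20, 13:55-16:45 (invert busy blocks within the working day).
Emeka free: 06:00-16:50.
Hiro free: 06:00-17:10.
Xiulan ∩ Elena: 07:50-09:25, 10:05-13:20, 13:55-16:45.
Xiulan ∩ Elena ∩ Emeka: 07:50-09:25, 10:05-13:20, 13:55-16:45.
Xiulan ∩ Elena ∩ Emeka ∩ Hiro: 07:50-09:25, 10:05-13:20, 13:55-16:45.
The first common window of at least 25 minutes is 07:50-09:25, so the earliest start is 07:50.

07:50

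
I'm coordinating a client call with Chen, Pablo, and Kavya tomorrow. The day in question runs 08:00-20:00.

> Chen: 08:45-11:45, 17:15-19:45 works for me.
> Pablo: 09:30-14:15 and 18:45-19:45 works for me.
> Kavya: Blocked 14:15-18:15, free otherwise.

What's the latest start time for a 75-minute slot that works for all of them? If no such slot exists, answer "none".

Chen free: 08:45-11:45, 17:15-19:45.
Pablo free: 09:30-14:15, 18:45-19:45.
Kavya free: 08:00-14:15, 18:15-20:00 (invert busy blocks within the working day).
Chen ∩ Pablo: 09:30-11:45, 18:45-19:45.
Chen ∩ Pablo ∩ Kavya: 09:30-11:45, 18:45-19:45.
The last common window of at least 75 minutes is 09:30-11:45; a 75-minute meeting can start as late as 10:30 and still end by 11:45.

10:30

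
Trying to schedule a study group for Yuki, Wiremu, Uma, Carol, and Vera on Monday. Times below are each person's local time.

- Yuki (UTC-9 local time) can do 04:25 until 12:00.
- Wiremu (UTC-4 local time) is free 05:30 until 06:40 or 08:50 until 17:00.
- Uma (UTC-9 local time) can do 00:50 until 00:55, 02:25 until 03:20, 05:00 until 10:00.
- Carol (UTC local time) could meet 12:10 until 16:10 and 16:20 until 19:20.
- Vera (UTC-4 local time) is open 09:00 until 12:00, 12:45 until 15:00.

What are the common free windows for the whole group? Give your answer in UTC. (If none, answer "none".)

14:00-16:00, 16:45-19:00

Yuki in UTC: 13:25-21:00 (add 9h to convert from UTC-9).
Wiremu in UTC: 09:30-10:40, 12:50-21:00 (add 4h to convert from UTC-4).
Uma in UTC: 09:50-09:55, 11:25-12:20, 14:00-19:00 (add 9h to convert from UTC-9).
Carol in UTC: 12:10-16:10, 16:20-19:20.
Vera in UTC: 13:00-16:00, 16:45-19:00 (add 4h to convert from UTC-4).
Yuki ∩ Wiremu: 13:25-21:00.
Yuki ∩ Wiremu ∩ Uma: 14:00-19:00.
Yuki ∩ Wiremu ∩ Uma ∩ Carol: 14:00-16:10, 16:20-19:00.
Yuki ∩ Wiremu ∩ Uma ∩ Carol ∩ Vera: 14:00-16:00, 16:45-19:00.
So the common availability across everyone is 14:00-16:00, 16:45-19:00.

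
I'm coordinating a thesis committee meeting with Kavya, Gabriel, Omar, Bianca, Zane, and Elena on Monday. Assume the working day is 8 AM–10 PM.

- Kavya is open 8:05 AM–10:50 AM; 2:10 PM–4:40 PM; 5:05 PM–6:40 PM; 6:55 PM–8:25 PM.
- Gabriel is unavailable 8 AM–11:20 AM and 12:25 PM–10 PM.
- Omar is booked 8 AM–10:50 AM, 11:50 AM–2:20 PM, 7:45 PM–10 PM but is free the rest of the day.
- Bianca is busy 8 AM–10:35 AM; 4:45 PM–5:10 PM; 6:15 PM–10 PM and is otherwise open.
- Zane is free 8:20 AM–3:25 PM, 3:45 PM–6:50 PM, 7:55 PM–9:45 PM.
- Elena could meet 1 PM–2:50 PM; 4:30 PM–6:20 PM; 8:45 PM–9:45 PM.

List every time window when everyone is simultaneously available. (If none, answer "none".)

none

Kavya free: 08:05-10:50, 14:10-16:40, 17:05-18:40, 18:55-20:25.
Gabriel free: 11:20-12:25 (invert busy blocks within the working day).
Omar free: 10:50-11:50, 14:20-19:45 (invert busy blocks within the working day).
Bianca free: 10:35-16:45, 17:10-18:15 (invert busy blocks within the working day).
Zane free: 08:20-15:25, 15:45-18:50, 19:55-21:45.
Elena free: 13:00-14:50, 16:30-18:20, 20:45-21:45.
Kavya ∩ Gabriel: ∅.
Kavya ∩ Gabriel ∩ Omar: ∅.
Kavya ∩ Gabriel ∩ Omar ∩ Bianca: ∅.
Kavya ∩ Gabriel ∩ Omar ∩ Bianca ∩ Zane: ∅.
Kavya ∩ Gabriel ∩ Omar ∩ Bianca ∩ Zane ∩ Elena: ∅.
There is no time when everyone is free.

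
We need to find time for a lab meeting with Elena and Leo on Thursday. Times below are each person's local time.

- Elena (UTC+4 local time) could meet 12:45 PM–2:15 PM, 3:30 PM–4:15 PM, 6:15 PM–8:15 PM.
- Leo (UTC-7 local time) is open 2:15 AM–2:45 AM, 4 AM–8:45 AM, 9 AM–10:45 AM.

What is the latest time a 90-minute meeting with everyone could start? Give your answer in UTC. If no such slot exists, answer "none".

Elena in UTC: 08:45-10:15, 11:30-12:15, 14:15-16:15 (subtract 4h to convert from UTC+4).
Leo in UTC: 09:15-09:45, 11:00-15:45, 16:00-17:45 (add 7h to convert from UTC-7).
Elena ∩ Leo: 09:15-09:45, 11:30-12:15, 14:15-15:45, 16:00-16:15.
The last common window of at least 90 minutes is 14:15-15:45; a 90-minute meeting can start as late as 14:15 and still end by 15:45.

14:15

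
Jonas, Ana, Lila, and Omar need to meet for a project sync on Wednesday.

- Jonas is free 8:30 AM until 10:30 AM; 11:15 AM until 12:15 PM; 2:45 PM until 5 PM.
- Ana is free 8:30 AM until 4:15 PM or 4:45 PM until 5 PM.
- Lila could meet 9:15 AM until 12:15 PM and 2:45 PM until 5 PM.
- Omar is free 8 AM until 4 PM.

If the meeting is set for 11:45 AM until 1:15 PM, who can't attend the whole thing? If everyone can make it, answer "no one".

Jonas, Lila

Jonas: not fully free for 11:45-13:15. Ana: free for 11:45-13:15. Lila: not fully free for 11:45-13:15. Omar: free for 11:45-13:15.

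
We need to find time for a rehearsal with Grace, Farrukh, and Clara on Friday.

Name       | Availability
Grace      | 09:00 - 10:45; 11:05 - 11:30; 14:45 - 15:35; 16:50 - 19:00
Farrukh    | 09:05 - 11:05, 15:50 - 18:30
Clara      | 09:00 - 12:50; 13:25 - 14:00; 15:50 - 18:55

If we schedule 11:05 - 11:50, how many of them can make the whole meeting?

1

Clara can make the full 11:05-11:50 slot — that's 1.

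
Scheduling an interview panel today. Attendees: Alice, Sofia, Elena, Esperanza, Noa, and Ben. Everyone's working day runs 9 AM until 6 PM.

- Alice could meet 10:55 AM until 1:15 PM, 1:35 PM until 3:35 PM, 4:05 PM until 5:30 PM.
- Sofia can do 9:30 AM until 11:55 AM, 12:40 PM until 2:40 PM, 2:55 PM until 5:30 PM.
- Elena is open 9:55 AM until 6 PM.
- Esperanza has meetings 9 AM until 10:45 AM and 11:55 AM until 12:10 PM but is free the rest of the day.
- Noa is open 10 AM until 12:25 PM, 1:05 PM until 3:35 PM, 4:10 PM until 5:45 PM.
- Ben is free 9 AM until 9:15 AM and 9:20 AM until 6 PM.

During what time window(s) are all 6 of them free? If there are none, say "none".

Alice free: 10:55-13:15, 13:35-15:35, 16:05-17:30.
Sofia free: 09:30-11:55, 12:40-14:40, 14:55-17:30.
Elena free: 09:55-18:00.
Esperanza free: 10:45-11:55, 12:10-18:00 (invert busy blocks within the working day).
Noa free: 10:00-12:25, 13:05-15:35, 16:10-17:45.
Ben free: 09:00-09:15, 09:20-18:00.
Alice ∩ Sofia: 10:55-11:55, 12:40-13:15, 13:35-14:40, 14:55-15:35, 16:05-17:30.
Alice ∩ Sofia ∩ Elena: 10:55-11:55, 12:40-13:15, 13:35-14:40, 14:55-15:35, 16:05-17:30.
Alice ∩ Sofia ∩ Elena ∩ Esperanza: 10:55-11:55, 12:40-13:15, 13:35-14:40, 14:55-15:35, 16:05-17:30.
Alice ∩ Sofia ∩ Elena ∩ Esperanza ∩ Noa: 10:55-11:55, 13:05-13:15, 13:35-14:40, 14:55-15:35, 16:10-17:30.
Alice ∩ Sofia ∩ Elena ∩ Esperanza ∩ Noa ∩ Ben: 10:55-11:55, 13:05-13:15, 13:35-14:40, 14:55-15:35, 16:10-17:30.
Those are the intersection windows.

10:55-11:55, 13:05-13:15, 13:35-14:40, 14:55-15:35, 16:10-17:30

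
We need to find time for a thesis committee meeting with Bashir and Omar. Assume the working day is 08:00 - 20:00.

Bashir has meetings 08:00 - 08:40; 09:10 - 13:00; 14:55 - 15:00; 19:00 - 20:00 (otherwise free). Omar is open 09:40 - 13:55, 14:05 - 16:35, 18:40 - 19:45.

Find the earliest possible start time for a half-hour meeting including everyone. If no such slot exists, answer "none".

Bashir free: 08:40-09:10, 13:00-14:55, 15:00-19:00 (invert busy blocks within the working day).
Omar free: 09:40-13:55, 14:05-16:35, 18:40-19:45.
Bashir ∩ Omar: 13:00-13:55, 14:05-14:55, 15:00-16:35, 18:40-19:00.
The first common window of at least 30 minutes is 13:00-13:55, so the earliest start is 13:00.

13:00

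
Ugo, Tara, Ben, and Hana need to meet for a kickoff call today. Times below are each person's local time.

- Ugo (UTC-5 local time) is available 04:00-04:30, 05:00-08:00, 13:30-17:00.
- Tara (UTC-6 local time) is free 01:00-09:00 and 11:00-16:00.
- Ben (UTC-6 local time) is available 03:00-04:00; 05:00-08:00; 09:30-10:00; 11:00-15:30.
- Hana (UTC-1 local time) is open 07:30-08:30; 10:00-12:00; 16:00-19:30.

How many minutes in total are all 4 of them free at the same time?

Ugo in UTC: 09:00-09:30, 10:00-13:00, 18:30-22:00 (add 5h to convert from UTC-5).
Tara in UTC: 07:00-15:00, 17:00-22:00 (add 6h to convert from UTC-6).
Ben in UTC: 09:00-10:00, 11:00-14:00, 15:30-16:00, 17:00-21:30 (add 6h to convert from UTC-6).
Hana in UTC: 08:30-09:30, 11:00-13:00, 17:00-20:30 (add 1h to convert from UTC-1).
Ugo ∩ Tara: 09:00-09:30, 10:00-13:00, 18:30-22:00.
Ugo ∩ Tara ∩ Ben: 09:00-09:30, 11:00-13:00, 18:30-21:30.
Ugo ∩ Tara ∩ Ben ∩ Hana: 09:00-09:30, 11:00-13:00, 18:30-20:30.
Summing the common windows: 30 + 120 + 120 = 270 minutes.

270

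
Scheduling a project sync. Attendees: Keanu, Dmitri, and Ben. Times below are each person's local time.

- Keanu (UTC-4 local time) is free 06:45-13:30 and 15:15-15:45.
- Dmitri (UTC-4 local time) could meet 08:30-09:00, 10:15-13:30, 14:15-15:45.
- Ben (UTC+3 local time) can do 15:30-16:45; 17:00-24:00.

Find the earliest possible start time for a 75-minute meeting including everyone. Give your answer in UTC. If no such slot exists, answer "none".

Keanu in UTC: 10:45-17:30, 19:15-19:45 (add 4h to convert from UTC-4).
Dmitri in UTC: 12:30-13:00, 14:15-17:30, 18:15-19:45 (add 4h to convert from UTC-4).
Ben in UTC: 12:30-13:45, 14:00-21:00 (subtract 3h to convert from UTC+3).
Keanu ∩ Dmitri: 12:30-13:00, 14:15-17:30, 19:15-19:45.
Keanu ∩ Dmitri ∩ Ben: 12:30-13:00, 14:15-17:30, 19:15-19:45.
The first common window of at least 75 minutes is 14:15-17:30, so the earliest start is 14:15.

14:15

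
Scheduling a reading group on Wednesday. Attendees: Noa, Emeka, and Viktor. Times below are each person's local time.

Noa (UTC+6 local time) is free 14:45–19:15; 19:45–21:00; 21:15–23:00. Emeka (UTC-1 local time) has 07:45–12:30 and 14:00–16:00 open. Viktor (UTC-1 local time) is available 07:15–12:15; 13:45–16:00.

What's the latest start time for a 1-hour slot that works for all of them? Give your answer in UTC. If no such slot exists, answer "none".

Noa in UTC: 08:45-13:15, 13:45-15:00, 15:15-17:00 (subtract 6h to convert from UTC+6).
Emeka in UTC: 08:45-13:30, 15:00-17:00 (add 1h to convert from UTC-1).
Viktor in UTC: 08:15-13:15, 14:45-17:00 (add 1h to convert from UTC-1).
Noa ∩ Emeka: 08:45-13:15, 15:15-17:00.
Noa ∩ Emeka ∩ Viktor: 08:45-13:15, 15:15-17:00.
Those are the intersection windows.
The last common window of at least 60 minutes is 15:15-17:00; a 60-minute meeting can start as late as 16:00 and still end by 17:00.

16:00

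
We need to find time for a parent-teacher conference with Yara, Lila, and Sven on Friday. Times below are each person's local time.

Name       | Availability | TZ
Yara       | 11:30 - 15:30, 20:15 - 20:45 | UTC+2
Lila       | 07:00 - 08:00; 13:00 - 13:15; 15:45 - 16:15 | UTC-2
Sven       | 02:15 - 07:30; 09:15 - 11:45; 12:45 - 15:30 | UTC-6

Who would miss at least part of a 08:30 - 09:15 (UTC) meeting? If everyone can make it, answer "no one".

Lila, Yara

Yara in UTC: 09:30-13:30, 18:15-18:45 (subtract 2h to convert from UTC+2).
Lila in UTC: 09:00-10:00, 15:00-15:15, 17:45-18:15 (add 2h to convert from UTC-2).
Sven in UTC: 08:15-13:30, 15:15-17:45, 18:45-21:30 (add 6h to convert from UTC-6).
Yara: not fully free for 08:30-09:15. Lila: not fully free for 08:30-09:15. Sven: free for 08:30-09:15.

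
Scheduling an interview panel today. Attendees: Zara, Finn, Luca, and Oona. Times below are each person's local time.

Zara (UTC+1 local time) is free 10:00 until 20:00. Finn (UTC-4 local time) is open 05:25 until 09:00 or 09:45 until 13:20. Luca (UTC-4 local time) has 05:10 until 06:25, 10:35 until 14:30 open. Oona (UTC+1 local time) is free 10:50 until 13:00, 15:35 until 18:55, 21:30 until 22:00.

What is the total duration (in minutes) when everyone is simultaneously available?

200

Zara in UTC: 09:00-19:00 (subtract 1h to convert from UTC+1).
Finn in UTC: 09:25-13:00, 13:45-17:20 (add 4h to convert from UTC-4).
Luca in UTC: 09:10-10:25, 14:35-18:30 (add 4h to convert from UTC-4).
Oona in UTC: 09:50-12:00, 14:35-17:55, 20:30-21:00 (subtract 1h to convert from UTC+1).
Zara ∩ Finn: 09:25-13:00, 13:45-17:20.
Zara ∩ Finn ∩ Luca: 09:25-10:25, 14:35-17:20.
Zara ∩ Finn ∩ Luca ∩ Oona: 09:50-10:25, 14:35-17:20.
Summing the common windows: 35 + 165 = 200 minutes.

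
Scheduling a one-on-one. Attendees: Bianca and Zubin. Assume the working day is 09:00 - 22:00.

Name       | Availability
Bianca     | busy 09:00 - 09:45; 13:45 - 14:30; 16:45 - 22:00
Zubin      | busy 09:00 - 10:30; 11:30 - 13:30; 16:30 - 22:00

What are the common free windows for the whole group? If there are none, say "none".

Bianca free: 09:45-13:45, 14:30-16:45 (invert busy blocks within the working day).
Zubin free: 10:30-11:30, 13:30-16:30 (invert busy blocks within the working day).
Bianca ∩ Zubin: 10:30-11:30, 13:30-13:45, 14:30-16:30.

10:30-11:30, 13:30-13:45, 14:30-16:30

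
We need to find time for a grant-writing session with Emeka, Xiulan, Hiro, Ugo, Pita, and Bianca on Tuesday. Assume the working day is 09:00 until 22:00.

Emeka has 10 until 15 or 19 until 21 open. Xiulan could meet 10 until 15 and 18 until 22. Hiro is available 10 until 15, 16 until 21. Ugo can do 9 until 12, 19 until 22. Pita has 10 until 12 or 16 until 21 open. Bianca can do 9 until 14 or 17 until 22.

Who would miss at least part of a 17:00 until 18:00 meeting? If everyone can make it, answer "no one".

Emeka: not fully free for 17:00-18:00. Xiulan: not fully free for 17:00-18:00. Hiro: free for 17:00-18:00. Ugo: not fully free for 17:00-18:00. Pita: free for 17:00-18:00. Bianca: free for 17:00-18:00.

Emeka, Ugo, Xiulan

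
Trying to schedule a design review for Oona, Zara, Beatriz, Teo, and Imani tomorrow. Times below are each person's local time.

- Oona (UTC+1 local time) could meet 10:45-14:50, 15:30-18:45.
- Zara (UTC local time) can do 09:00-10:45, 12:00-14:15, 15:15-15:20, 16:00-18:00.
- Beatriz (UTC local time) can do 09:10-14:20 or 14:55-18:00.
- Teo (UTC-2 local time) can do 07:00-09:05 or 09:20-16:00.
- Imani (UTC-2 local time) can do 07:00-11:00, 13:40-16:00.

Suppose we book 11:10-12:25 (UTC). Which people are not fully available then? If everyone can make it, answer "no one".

Oona in UTC: 09:45-13:50, 14:30-17:45 (subtract 1h to convert from UTC+1).
Zara in UTC: 09:00-10:45, 12:00-14:15, 15:15-15:20, 16:00-18:00.
Beatriz in UTC: 09:10-14:20, 14:55-18:00.
Teo in UTC: 09:00-11:05, 11:20-18:00 (add 2h to convert from UTC-2).
Imani in UTC: 09:00-13:00, 15:40-18:00 (add 2h to convert from UTC-2).
Oona: free for 11:10-12:25. Zara: not fully free for 11:10-12:25. Beatriz: free for 11:10-12:25. Teo: not fully free for 11:10-12:25. Imani: free for 11:10-12:25.

Teo, Zara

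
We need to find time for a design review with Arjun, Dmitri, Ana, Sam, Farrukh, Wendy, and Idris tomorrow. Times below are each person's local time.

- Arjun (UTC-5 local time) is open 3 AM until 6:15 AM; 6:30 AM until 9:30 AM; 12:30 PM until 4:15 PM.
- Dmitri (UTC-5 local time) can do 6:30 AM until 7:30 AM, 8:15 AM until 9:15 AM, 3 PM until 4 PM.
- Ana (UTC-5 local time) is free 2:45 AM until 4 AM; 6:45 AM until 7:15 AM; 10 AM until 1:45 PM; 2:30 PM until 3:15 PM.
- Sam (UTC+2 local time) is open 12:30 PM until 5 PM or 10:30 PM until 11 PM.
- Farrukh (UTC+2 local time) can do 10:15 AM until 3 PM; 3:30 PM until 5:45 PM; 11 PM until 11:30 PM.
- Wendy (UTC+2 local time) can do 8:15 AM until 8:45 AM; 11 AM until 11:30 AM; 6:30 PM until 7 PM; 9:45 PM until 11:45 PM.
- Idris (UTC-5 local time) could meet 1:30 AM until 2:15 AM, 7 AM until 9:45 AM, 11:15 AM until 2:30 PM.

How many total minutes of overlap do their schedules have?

0

Arjun in UTC: 08:00-11:15, 11:30-14:30, 17:30-21:15 (add 5h to convert from UTC-5).
Dmitri in UTC: 11:30-12:30, 13:15-14:15, 20:00-21:00 (add 5h to convert from UTC-5).
Ana in UTC: 07:45-09:00, 11:45-12:15, 15:00-18:45, 19:30-20:15 (add 5h to convert from UTC-5).
Sam in UTC: 10:30-15:00, 20:30-21:00 (subtract 2h to convert from UTC+2).
Farrukh in UTC: 08:15-13:00, 13:30-15:45, 21:00-21:30 (subtract 2h to convert from UTC+2).
Wendy in UTC: 06:15-06:45, 09:00-09:30, 16:30-17:00, 19:45-21:45 (subtract 2h to convert from UTC+2).
Idris in UTC: 06:30-07:15, 12:00-14:45, 16:15-19:30 (add 5h to convert from UTC-5).
Arjun ∩ Dmitri: 11:30-12:30, 13:15-14:15, 20:00-21:00.
Arjun ∩ Dmitri ∩ Ana: 11:45-12:15, 20:00-20:15.
Arjun ∩ Dmitri ∩ Ana ∩ Sam: 11:45-12:15.
Arjun ∩ Dmitri ∩ Ana ∩ Sam ∩ Farrukh: 11:45-12:15.
Arjun ∩ Dmitri ∩ Ana ∩ Sam ∩ Farrukh ∩ Wendy: ∅.
Arjun ∩ Dmitri ∩ Ana ∩ Sam ∩ Farrukh ∩ Wendy ∩ Idris: ∅.
There is no time when everyone is free.
There is no common window, so the total is 0 minutes.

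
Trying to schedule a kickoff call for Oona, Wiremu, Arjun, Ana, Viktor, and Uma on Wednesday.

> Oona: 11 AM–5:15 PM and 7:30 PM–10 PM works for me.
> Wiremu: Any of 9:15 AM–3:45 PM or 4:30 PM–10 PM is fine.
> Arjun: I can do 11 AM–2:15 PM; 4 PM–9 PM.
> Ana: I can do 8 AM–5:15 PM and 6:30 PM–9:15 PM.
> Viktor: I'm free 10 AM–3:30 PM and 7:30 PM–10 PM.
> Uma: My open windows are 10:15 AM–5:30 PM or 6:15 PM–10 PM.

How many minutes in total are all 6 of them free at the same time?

285

Oona ∩ Wiremu: 11:00-15:45, 16:30-17:15, 19:30-22:00.
Oona ∩ Wiremu ∩ Arjun: 11:00-14:15, 16:30-17:15, 19:30-21:00.
Oona ∩ Wiremu ∩ Arjun ∩ Ana: 11:00-14:15, 16:30-17:15, 19:30-21:00.
Oona ∩ Wiremu ∩ Arjun ∩ Ana ∩ Viktor: 11:00-14:15, 19:30-21:00.
Oona ∩ Wiremu ∩ Arjun ∩ Ana ∩ Viktor ∩ Uma: 11:00-14:15, 19:30-21:00.
Summing the common windows: 195 + 90 = 285 minutes.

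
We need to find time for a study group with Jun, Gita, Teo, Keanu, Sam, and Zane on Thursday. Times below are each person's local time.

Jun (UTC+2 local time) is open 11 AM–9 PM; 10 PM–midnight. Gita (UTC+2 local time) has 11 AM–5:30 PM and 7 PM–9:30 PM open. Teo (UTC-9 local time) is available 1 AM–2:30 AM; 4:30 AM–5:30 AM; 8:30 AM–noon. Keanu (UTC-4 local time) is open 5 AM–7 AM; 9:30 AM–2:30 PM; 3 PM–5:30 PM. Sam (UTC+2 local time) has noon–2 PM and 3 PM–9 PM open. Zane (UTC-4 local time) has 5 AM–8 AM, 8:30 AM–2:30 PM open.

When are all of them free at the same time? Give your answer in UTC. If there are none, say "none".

Jun in UTC: 09:00-19:00, 20:00-22:00 (subtract 2h to convert from UTC+2).
Gita in UTC: 09:00-15:30, 17:00-19:30 (subtract 2h to convert from UTC+2).
Teo in UTC: 10:00-11:30, 13:30-14:30, 17:30-21:00 (add 9h to convert from UTC-9).
Keanu in UTC: 09:00-11:00, 13:30-18:30, 19:00-21:30 (add 4h to convert from UTC-4).
Sam in UTC: 10:00-12:00, 13:00-19:00 (subtract 2h to convert from UTC+2).
Zane in UTC: 09:00-12:00, 12:30-18:30 (add 4h to convert from UTC-4).
Jun ∩ Gita: 09:00-15:30, 17:00-19:00.
Jun ∩ Gita ∩ Teo: 10:00-11:30, 13:30-14:30, 17:30-19:00.
Jun ∩ Gita ∩ Teo ∩ Keanu: 10:00-11:00, 13:30-14:30, 17:30-18:30.
Jun ∩ Gita ∩ Teo ∩ Keanu ∩ Sam: 10:00-11:00, 13:30-14:30, 17:30-18:30.
Jun ∩ Gita ∩ Teo ∩ Keanu ∩ Sam ∩ Zane: 10:00-11:00, 13:30-14:30, 17:30-18:30.
Those are the intersection windows.

10:00-11:00, 13:30-14:30, 17:30-18:30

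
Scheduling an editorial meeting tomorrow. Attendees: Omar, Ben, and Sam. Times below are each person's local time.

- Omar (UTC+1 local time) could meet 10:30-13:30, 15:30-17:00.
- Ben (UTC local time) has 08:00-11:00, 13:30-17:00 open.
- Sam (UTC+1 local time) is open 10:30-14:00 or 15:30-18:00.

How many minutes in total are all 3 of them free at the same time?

Omar in UTC: 09:30-12:30, 14:30-16:00 (subtract 1h to convert from UTC+1).
Ben in UTC: 08:00-11:00, 13:30-17:00.
Sam in UTC: 09:30-13:00, 14:30-17:00 (subtract 1h to convert from UTC+1).
Omar ∩ Ben: 09:30-11:00, 14:30-16:00.
Omar ∩ Ben ∩ Sam: 09:30-11:00, 14:30-16:00.
Those are the intersection windows.
Summing the common windows: 90 + 90 = 180 minutes.

180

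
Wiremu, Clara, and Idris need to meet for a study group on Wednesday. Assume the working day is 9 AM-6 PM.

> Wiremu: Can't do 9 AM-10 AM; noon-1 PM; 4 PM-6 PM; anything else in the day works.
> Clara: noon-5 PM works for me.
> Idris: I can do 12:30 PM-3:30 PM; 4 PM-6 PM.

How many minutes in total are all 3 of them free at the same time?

150

Wiremu free: 10:00-12:00, 13:00-16:00 (invert busy blocks within the working day).
Clara free: 12:00-17:00.
Idris free: 12:30-15:30, 16:00-18:00.
Wiremu ∩ Clara: 13:00-16:00.
Wiremu ∩ Clara ∩ Idris: 13:00-15:30.
So the common availability across everyone is 13:00-15:30.
That's a single block of 150 minutes.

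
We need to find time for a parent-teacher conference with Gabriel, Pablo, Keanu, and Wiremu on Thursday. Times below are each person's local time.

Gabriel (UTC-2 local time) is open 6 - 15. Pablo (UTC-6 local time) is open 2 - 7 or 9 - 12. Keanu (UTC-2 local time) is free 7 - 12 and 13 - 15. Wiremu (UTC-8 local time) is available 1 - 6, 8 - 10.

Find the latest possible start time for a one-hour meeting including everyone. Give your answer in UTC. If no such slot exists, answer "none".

16:00

Gabriel in UTC: 08:00-17:00 (add 2h to convert from UTC-2).
Pablo in UTC: 08:00-13:00, 15:00-18:00 (add 6h to convert from UTC-6).
Keanu in UTC: 09:00-14:00, 15:00-17:00 (add 2h to convert from UTC-2).
Wiremu in UTC: 09:00-14:00, 16:00-18:00 (add 8h to convert from UTC-8).
Gabriel ∩ Pablo: 08:00-13:00, 15:00-17:00.
Gabriel ∩ Pablo ∩ Keanu: 09:00-13:00, 15:00-17:00.
Gabriel ∩ Pablo ∩ Keanu ∩ Wiremu: 09:00-13:00, 16:00-17:00.
Those are the intersection windows.
The last common window of at least 60 minutes is 16:00-17:00; a 60-minute meeting can start as late as 16:00 and still end by 17:00.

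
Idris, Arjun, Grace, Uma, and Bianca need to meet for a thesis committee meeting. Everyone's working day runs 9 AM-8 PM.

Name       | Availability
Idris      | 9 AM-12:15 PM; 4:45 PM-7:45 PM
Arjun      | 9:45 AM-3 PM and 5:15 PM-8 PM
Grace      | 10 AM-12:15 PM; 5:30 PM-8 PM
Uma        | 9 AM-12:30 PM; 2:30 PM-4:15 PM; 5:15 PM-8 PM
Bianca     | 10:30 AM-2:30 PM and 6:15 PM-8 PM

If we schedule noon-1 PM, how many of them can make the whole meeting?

2

Arjun and Bianca can make the full 12:00-13:00 slot — that's 2.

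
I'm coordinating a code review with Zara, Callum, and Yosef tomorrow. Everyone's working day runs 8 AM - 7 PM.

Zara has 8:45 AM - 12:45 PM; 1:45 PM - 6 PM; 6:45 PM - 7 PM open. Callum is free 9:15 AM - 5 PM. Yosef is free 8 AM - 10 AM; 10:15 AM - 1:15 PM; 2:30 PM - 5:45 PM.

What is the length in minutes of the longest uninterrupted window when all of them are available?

Zara ∩ Callum: 09:15-12:45, 13:45-17:00.
Zara ∩ Callum ∩ Yosef: 09:15-10:00, 10:15-12:45, 14:30-17:00.
So the common availability across everyone is 09:15-10:00, 10:15-12:45, 14:30-17:00.
The longest is 10:15-12:45 at 150 minutes.

150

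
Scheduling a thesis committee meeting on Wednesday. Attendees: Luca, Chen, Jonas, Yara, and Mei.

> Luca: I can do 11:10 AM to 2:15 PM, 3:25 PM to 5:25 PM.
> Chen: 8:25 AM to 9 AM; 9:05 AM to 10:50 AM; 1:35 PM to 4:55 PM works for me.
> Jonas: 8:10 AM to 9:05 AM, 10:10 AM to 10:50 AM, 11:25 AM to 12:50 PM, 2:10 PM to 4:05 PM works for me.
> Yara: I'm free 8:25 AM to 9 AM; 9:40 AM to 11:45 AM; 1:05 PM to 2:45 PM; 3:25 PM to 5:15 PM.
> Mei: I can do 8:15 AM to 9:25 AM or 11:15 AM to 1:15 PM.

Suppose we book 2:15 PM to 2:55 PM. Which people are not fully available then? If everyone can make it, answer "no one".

Luca, Mei, Yara

Luca: not fully free for 14:15-14:55. Chen: free for 14:15-14:55. Jonas: free for 14:15-14:55. Yara: not fully free for 14:15-14:55. Mei: not fully free for 14:15-14:55.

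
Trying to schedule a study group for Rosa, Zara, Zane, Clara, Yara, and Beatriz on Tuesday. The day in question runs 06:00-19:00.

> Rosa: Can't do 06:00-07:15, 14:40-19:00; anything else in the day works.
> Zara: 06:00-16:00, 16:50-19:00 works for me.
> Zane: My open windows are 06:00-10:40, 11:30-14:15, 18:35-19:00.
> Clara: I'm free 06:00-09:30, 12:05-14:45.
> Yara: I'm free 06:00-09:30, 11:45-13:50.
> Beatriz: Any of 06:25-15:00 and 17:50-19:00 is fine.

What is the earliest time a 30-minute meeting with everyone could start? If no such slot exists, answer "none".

Rosa free: 07:15-14:40 (invert busy blocks within the working day).
Zara free: 06:00-16:00, 16:50-19:00.
Zane free: 06:00-10:40, 11:30-14:15, 18:35-19:00.
Clara free: 06:00-09:30, 12:05-14:45.
Yara free: 06:00-09:30, 11:45-13:50.
Beatriz free: 06:25-15:00, 17:50-19:00.
Rosa ∩ Zara: 07:15-14:40.
Rosa ∩ Zara ∩ Zane: 07:15-10:40, 11:30-14:15.
Rosa ∩ Zara ∩ Zane ∩ Clara: 07:15-09:30, 12:05-14:15.
Rosa ∩ Zara ∩ Zane ∩ Clara ∩ Yara: 07:15-09:30, 12:05-13:50.
Rosa ∩ Zara ∩ Zane ∩ Clara ∩ Yara ∩ Beatriz: 07:15-09:30, 12:05-13:50.
The first common window of at least 30 minutes is 07:15-09:30, so the earliest start is 07:15.

07:15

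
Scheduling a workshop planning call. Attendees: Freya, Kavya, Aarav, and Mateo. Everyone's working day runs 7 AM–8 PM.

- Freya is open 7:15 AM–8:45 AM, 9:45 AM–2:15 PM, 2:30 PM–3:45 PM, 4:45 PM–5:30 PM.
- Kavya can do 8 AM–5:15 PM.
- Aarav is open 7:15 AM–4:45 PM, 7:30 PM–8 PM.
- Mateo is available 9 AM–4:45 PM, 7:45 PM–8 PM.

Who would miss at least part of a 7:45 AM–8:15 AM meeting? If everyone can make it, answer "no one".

Kavya, Mateo

Freya: free for 07:45-08:15. Kavya: not fully free for 07:45-08:15. Aarav: free for 07:45-08:15. Mateo: not fully free for 07:45-08:15.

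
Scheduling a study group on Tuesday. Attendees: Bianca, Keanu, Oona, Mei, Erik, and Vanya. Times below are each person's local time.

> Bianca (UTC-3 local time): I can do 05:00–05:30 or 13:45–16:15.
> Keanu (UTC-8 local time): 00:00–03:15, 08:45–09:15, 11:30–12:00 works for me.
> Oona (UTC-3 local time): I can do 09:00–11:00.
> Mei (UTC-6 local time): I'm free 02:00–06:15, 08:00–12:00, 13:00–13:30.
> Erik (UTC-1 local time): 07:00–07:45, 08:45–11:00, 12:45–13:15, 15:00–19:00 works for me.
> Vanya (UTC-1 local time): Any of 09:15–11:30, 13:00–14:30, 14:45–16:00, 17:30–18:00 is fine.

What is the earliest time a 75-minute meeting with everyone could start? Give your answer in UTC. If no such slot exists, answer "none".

none

Bianca in UTC: 08:00-08:30, 16:45-19:15 (add 3h to convert from UTC-3).
Keanu in UTC: 08:00-11:15, 16:45-17:15, 19:30-20:00 (add 8h to convert from UTC-8).
Oona in UTC: 12:00-14:00 (add 3h to convert from UTC-3).
Mei in UTC: 08:00-12:15, 14:00-18:00, 19:00-19:30 (add 6h to convert from UTC-6).
Erik in UTC: 08:00-08:45, 09:45-12:00, 13:45-14:15, 16:00-20:00 (add 1h to convert from UTC-1).
Vanya in UTC: 10:15-12:30, 14:00-15:30, 15:45-17:00, 18:30-19:00 (add 1h to convert from UTC-1).
Bianca ∩ Keanu: 08:00-08:30, 16:45-17:15.
Bianca ∩ Keanu ∩ Oona: ∅.
Bianca ∩ Keanu ∩ Oona ∩ Mei: ∅.
Bianca ∩ Keanu ∩ Oona ∩ Mei ∩ Erik: ∅.
Bianca ∩ Keanu ∩ Oona ∩ Mei ∩ Erik ∩ Vanya: ∅.
There is no time when everyone is free.
No common window is at least 75 minutes long.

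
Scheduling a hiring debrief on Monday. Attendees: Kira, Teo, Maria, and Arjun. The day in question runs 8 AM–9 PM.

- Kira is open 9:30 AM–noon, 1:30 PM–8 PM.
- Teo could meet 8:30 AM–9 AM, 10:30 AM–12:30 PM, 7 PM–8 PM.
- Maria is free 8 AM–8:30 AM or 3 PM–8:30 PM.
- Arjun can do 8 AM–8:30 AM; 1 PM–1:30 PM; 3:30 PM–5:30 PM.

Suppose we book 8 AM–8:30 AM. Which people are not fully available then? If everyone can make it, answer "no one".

Kira: not fully free for 08:00-08:30. Teo: not fully free for 08:00-08:30. Maria: free for 08:00-08:30. Arjun: free for 08:00-08:30.

Kira, Teo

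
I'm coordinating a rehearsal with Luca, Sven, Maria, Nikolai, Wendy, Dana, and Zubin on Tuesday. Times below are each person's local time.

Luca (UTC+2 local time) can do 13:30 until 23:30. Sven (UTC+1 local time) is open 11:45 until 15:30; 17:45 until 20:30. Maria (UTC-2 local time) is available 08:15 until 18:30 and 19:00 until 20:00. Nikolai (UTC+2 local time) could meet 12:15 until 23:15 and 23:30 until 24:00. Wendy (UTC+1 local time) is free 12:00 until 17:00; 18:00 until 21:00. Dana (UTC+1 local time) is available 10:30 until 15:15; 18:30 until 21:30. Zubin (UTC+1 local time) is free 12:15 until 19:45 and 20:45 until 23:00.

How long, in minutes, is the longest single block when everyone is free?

Luca in UTC: 11:30-21:30 (subtract 2h to convert from UTC+2).
Sven in UTC: 10:45-14:30, 16:45-19:30 (subtract 1h to convert from UTC+1).
Maria in UTC: 10:15-20:30, 21:00-22:00 (add 2h to convert from UTC-2).
Nikolai in UTC: 10:15-21:15, 21:30-22:00 (subtract 2h to convert from UTC+2).
Wendy in UTC: 11:00-16:00, 17:00-20:00 (subtract 1h to convert from UTC+1).
Dana in UTC: 09:30-14:15, 17:30-20:30 (subtract 1h to convert from UTC+1).
Zubin in UTC: 11:15-18:45, 19:45-22:00 (subtract 1h to convert from UTC+1).
Luca ∩ Sven: 11:30-14:30, 16:45-19:30.
Luca ∩ Sven ∩ Maria: 11:30-14:30, 16:45-19:30.
Luca ∩ Sven ∩ Maria ∩ Nikolai: 11:30-14:30, 16:45-19:30.
Luca ∩ Sven ∩ Maria ∩ Nikolai ∩ Wendy: 11:30-14:30, 17:00-19:30.
Luca ∩ Sven ∩ Maria ∩ Nikolai ∩ Wendy ∩ Dana: 11:30-14:15, 17:30-19:30.
Luca ∩ Sven ∩ Maria ∩ Nikolai ∩ Wendy ∩ Dana ∩ Zubin: 11:30-14:15, 17:30-18:45.
So the common availability across everyone is 11:30-14:15, 17:30-18:45.
The longest is 11:30-14:15 at 165 minutes.

165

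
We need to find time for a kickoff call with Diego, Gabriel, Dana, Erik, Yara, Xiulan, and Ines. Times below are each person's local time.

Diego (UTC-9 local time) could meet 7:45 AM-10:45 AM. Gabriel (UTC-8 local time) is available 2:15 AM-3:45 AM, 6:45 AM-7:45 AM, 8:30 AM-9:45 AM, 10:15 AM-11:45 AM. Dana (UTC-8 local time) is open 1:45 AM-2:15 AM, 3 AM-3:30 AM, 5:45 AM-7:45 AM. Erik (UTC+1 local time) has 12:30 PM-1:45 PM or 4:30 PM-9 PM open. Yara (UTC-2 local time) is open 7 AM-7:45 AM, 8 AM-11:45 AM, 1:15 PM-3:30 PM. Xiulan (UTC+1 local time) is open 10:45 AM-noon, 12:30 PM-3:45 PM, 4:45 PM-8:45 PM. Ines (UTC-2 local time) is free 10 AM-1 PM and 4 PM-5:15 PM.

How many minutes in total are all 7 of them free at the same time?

0

Diego in UTC: 16:45-19:45 (add 9h to convert from UTC-9).
Gabriel in UTC: 10:15-11:45, 14:45-15:45, 16:30-17:45, 18:15-19:45 (add 8h to convert from UTC-8).
Dana in UTC: 09:45-10:15, 11:00-11:30, 13:45-15:45 (add 8h to convert from UTC-8).
Erik in UTC: 11:30-12:45, 15:30-20:00 (subtract 1h to convert from UTC+1).
Yara in UTC: 09:00-09:45, 10:00-13:45, 15:15-17:30 (add 2h to convert from UTC-2).
Xiulan in UTC: 09:45-11:00, 11:30-14:45, 15:45-19:45 (subtract 1h to convert from UTC+1).
Ines in UTC: 12:00-15:00, 18:00-19:15 (add 2h to convert from UTC-2).
Diego ∩ Gabriel: 16:45-17:45, 18:15-19:45.
Diego ∩ Gabriel ∩ Dana: ∅.
Diego ∩ Gabriel ∩ Dana ∩ Erik: ∅.
Diego ∩ Gabriel ∩ Dana ∩ Erik ∩ Yara: ∅.
Diego ∩ Gabriel ∩ Dana ∩ Erik ∩ Yara ∩ Xiulan: ∅.
Diego ∩ Gabriel ∩ Dana ∩ Erik ∩ Yara ∩ Xiulan ∩ Ines: ∅.
There is no time when everyone is free.
There is no common window, so the total is 0 minutes.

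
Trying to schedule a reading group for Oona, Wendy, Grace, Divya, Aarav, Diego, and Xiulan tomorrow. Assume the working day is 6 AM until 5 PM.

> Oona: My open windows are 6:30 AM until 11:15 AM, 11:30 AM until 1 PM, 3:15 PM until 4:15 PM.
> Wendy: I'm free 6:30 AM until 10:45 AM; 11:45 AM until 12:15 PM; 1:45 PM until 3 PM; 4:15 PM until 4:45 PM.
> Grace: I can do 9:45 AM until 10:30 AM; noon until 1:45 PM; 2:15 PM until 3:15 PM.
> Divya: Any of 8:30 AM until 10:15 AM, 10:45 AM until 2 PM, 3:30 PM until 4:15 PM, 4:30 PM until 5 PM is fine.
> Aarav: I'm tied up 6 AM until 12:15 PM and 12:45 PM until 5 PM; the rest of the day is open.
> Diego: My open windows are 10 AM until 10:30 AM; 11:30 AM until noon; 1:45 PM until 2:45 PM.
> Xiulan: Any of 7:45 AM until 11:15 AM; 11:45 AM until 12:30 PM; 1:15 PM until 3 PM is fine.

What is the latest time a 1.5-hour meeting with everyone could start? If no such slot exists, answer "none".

none

Oona free: 06:30-11:15, 11:30-13:00, 15:15-16:15.
Wendy free: 06:30-10:45, 11:45-12:15, 13:45-15:00, 16:15-16:45.
Grace free: 09:45-10:30, 12:00-13:45, 14:15-15:15.
Divya free: 08:30-10:15, 10:45-14:00, 15:30-16:15, 16:30-17:00.
Aarav free: 12:15-12:45 (invert busy blocks within the working day).
Diego free: 10:00-10:30, 11:30-12:00, 13:45-14:45.
Xiulan free: 07:45-11:15, 11:45-12:30, 13:15-15:00.
Oona ∩ Wendy: 06:30-10:45, 11:45-12:15.
Oona ∩ Wendy ∩ Grace: 09:45-10:30, 12:00-12:15.
Oona ∩ Wendy ∩ Grace ∩ Divya: 09:45-10:15, 12:00-12:15.
Oona ∩ Wendy ∩ Grace ∩ Divya ∩ Aarav: ∅.
Oona ∩ Wendy ∩ Grace ∩ Divya ∩ Aarav ∩ Diego: ∅.
Oona ∩ Wendy ∩ Grace ∩ Divya ∩ Aarav ∩ Diego ∩ Xiulan: ∅.
There is no time when everyone is free.
No common window is at least 90 minutes long.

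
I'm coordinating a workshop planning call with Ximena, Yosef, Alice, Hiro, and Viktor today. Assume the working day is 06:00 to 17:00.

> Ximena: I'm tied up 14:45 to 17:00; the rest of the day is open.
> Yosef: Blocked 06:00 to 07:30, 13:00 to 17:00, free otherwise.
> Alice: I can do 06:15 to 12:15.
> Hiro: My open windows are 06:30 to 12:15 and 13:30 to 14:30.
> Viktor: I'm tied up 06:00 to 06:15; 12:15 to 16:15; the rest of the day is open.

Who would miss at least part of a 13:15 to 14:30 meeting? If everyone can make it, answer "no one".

Alice, Hiro, Viktor, Yosef

Ximena free: 06:00-14:45 (invert busy blocks within the working day).
Yosef free: 07:30-13:00 (invert busy blocks within the working day).
Alice free: 06:15-12:15.
Hiro free: 06:30-12:15, 13:30-14:30.
Viktor free: 06:15-12:15, 16:15-17:00 (invert busy blocks within the working day).
Ximena: free for 13:15-14:30. Yosef: not fully free for 13:15-14:30. Alice: not fully free for 13:15-14:30. Hiro: not fully free for 13:15-14:30. Viktor: not fully free for 13:15-14:30.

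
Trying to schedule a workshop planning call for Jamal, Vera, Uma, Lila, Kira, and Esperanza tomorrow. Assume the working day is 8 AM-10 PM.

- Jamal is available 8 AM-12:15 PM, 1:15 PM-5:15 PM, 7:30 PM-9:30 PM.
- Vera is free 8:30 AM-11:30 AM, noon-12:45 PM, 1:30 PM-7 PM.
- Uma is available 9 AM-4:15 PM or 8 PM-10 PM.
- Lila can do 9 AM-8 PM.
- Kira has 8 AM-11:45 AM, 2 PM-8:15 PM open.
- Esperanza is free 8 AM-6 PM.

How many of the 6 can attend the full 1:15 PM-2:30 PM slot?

4

Jamal, Uma, Lila, and Esperanza can make the full 13:15-14:30 slot — that's 4.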